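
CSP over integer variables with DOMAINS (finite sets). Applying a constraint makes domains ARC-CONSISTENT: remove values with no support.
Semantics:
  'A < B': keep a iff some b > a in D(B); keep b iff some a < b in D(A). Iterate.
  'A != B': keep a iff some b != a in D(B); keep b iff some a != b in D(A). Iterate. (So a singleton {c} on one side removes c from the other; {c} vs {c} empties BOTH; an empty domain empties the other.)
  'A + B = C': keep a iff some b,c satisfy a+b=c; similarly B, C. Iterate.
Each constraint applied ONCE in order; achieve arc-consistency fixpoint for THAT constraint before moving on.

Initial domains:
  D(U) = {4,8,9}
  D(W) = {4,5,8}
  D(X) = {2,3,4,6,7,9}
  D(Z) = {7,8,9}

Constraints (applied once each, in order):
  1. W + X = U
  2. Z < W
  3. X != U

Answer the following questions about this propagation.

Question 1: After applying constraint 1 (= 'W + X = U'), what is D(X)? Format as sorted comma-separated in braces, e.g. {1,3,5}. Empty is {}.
Constraint 1 (W + X = U) on D(W)={4,5,8} D(X)={2,3,4,6,7,9} D(U)={4,8,9}: W {4,5,8}->{4,5}; X {2,3,4,6,7,9}->{3,4}; U {4,8,9}->{8,9}
So after constraint 1: D(X) = {3,4}

Answer: {3,4}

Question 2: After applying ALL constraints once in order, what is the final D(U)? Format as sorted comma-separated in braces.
Constraint 1 (W + X = U) on D(W)={4,5,8} D(X)={2,3,4,6,7,9} D(U)={4,8,9}: W {4,5,8}->{4,5}; X {2,3,4,6,7,9}->{3,4}; U {4,8,9}->{8,9}
Constraint 2 (Z < W) on D(Z)={7,8,9} D(W)={4,5}: Z {7,8,9}->{}; W {4,5}->{}
Constraint 3 (X != U) on D(X)={3,4} D(U)={8,9}: no change
So after all 3 constraints: D(U) = {8,9}

Answer: {8,9}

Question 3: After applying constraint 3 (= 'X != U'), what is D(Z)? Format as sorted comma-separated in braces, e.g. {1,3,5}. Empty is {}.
Answer: {}

Derivation:
Constraint 1 (W + X = U) on D(W)={4,5,8} D(X)={2,3,4,6,7,9} D(U)={4,8,9}: W {4,5,8}->{4,5}; X {2,3,4,6,7,9}->{3,4}; U {4,8,9}->{8,9}
Constraint 2 (Z < W) on D(Z)={7,8,9} D(W)={4,5}: Z {7,8,9}->{}; W {4,5}->{}
Constraint 3 (X != U) on D(X)={3,4} D(U)={8,9}: no change
So after constraint 3: D(Z) = {}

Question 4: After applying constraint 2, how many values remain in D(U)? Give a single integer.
Constraint 1 (W + X = U) on D(W)={4,5,8} D(X)={2,3,4,6,7,9} D(U)={4,8,9}: W {4,5,8}->{4,5}; X {2,3,4,6,7,9}->{3,4}; U {4,8,9}->{8,9}
Constraint 2 (Z < W) on D(Z)={7,8,9} D(W)={4,5}: Z {7,8,9}->{}; W {4,5}->{}
So after constraint 2: D(U)={8,9}, size = 2

Answer: 2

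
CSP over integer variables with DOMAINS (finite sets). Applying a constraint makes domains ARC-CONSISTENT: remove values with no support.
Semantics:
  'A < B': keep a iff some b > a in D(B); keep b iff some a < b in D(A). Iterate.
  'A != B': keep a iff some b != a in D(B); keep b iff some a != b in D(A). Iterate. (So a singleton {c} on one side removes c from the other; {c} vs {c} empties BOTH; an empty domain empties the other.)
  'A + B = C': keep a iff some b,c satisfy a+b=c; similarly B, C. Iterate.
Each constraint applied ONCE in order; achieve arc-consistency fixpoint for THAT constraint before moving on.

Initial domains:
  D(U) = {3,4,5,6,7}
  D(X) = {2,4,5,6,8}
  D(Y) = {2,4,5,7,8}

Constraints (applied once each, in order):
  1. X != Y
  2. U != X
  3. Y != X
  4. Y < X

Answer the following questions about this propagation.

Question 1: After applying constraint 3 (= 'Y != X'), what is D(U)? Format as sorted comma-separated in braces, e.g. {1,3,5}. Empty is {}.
Answer: {3,4,5,6,7}

Derivation:
Constraint 1 (X != Y) on D(X)={2,4,5,6,8} D(Y)={2,4,5,7,8}: no change
Constraint 2 (U != X) on D(U)={3,4,5,6,7} D(X)={2,4,5,6,8}: no change
Constraint 3 (Y != X) on D(Y)={2,4,5,7,8} D(X)={2,4,5,6,8}: no change
So after constraint 3: D(U) = {3,4,5,6,7}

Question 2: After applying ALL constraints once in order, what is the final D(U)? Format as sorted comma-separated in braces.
Answer: {3,4,5,6,7}

Derivation:
Constraint 1 (X != Y) on D(X)={2,4,5,6,8} D(Y)={2,4,5,7,8}: no change
Constraint 2 (U != X) on D(U)={3,4,5,6,7} D(X)={2,4,5,6,8}: no change
Constraint 3 (Y != X) on D(Y)={2,4,5,7,8} D(X)={2,4,5,6,8}: no change
Constraint 4 (Y < X) on D(Y)={2,4,5,7,8} D(X)={2,4,5,6,8}: Y {2,4,5,7,8}->{2,4,5,7}; X {2,4,5,6,8}->{4,5,6,8}
So after all 4 constraints: D(U) = {3,4,5,6,7}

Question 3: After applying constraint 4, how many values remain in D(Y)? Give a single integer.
Constraint 1 (X != Y) on D(X)={2,4,5,6,8} D(Y)={2,4,5,7,8}: no change
Constraint 2 (U != X) on D(U)={3,4,5,6,7} D(X)={2,4,5,6,8}: no change
Constraint 3 (Y != X) on D(Y)={2,4,5,7,8} D(X)={2,4,5,6,8}: no change
Constraint 4 (Y < X) on D(Y)={2,4,5,7,8} D(X)={2,4,5,6,8}: Y {2,4,5,7,8}->{2,4,5,7}; X {2,4,5,6,8}->{4,5,6,8}
So after constraint 4: D(Y)={2,4,5,7}, size = 4

Answer: 4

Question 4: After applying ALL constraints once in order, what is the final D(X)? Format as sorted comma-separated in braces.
Constraint 1 (X != Y) on D(X)={2,4,5,6,8} D(Y)={2,4,5,7,8}: no change
Constraint 2 (U != X) on D(U)={3,4,5,6,7} D(X)={2,4,5,6,8}: no change
Constraint 3 (Y != X) on D(Y)={2,4,5,7,8} D(X)={2,4,5,6,8}: no change
Constraint 4 (Y < X) on D(Y)={2,4,5,7,8} D(X)={2,4,5,6,8}: Y {2,4,5,7,8}->{2,4,5,7}; X {2,4,5,6,8}->{4,5,6,8}
So after all 4 constraints: D(X) = {4,5,6,8}

Answer: {4,5,6,8}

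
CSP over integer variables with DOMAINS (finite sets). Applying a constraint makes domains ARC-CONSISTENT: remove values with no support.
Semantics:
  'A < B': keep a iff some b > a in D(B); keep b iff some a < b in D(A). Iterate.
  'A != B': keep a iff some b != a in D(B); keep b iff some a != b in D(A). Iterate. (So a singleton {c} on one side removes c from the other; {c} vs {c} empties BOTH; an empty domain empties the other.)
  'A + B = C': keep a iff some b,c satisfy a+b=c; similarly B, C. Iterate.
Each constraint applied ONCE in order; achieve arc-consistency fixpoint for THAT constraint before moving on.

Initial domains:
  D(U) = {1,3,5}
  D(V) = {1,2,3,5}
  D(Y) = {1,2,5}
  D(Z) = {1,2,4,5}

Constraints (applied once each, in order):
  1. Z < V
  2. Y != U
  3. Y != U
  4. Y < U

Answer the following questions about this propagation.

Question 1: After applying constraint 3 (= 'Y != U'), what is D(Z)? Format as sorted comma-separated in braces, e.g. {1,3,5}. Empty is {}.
Answer: {1,2,4}

Derivation:
Constraint 1 (Z < V) on D(Z)={1,2,4,5} D(V)={1,2,3,5}: Z {1,2,4,5}->{1,2,4}; V {1,2,3,5}->{2,3,5}
Constraint 2 (Y != U) on D(Y)={1,2,5} D(U)={1,3,5}: no change
Constraint 3 (Y != U) on D(Y)={1,2,5} D(U)={1,3,5}: no change
So after constraint 3: D(Z) = {1,2,4}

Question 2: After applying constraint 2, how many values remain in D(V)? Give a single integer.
Constraint 1 (Z < V) on D(Z)={1,2,4,5} D(V)={1,2,3,5}: Z {1,2,4,5}->{1,2,4}; V {1,2,3,5}->{2,3,5}
Constraint 2 (Y != U) on D(Y)={1,2,5} D(U)={1,3,5}: no change
So after constraint 2: D(V)={2,3,5}, size = 3

Answer: 3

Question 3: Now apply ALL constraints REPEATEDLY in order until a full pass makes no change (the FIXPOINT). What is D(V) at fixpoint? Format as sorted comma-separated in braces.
pass 0 (initial): D(V)={1,2,3,5}
pass 1: U {1,3,5}->{3,5}; V {1,2,3,5}->{2,3,5}; Y {1,2,5}->{1,2}; Z {1,2,4,5}->{1,2,4}
pass 2: no change
Fixpoint after 2 passes: D(V) = {2,3,5}

Answer: {2,3,5}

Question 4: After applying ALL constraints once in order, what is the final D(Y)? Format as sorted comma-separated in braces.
Answer: {1,2}

Derivation:
Constraint 1 (Z < V) on D(Z)={1,2,4,5} D(V)={1,2,3,5}: Z {1,2,4,5}->{1,2,4}; V {1,2,3,5}->{2,3,5}
Constraint 2 (Y != U) on D(Y)={1,2,5} D(U)={1,3,5}: no change
Constraint 3 (Y != U) on D(Y)={1,2,5} D(U)={1,3,5}: no change
Constraint 4 (Y < U) on D(Y)={1,2,5} D(U)={1,3,5}: Y {1,2,5}->{1,2}; U {1,3,5}->{3,5}
So after all 4 constraints: D(Y) = {1,2}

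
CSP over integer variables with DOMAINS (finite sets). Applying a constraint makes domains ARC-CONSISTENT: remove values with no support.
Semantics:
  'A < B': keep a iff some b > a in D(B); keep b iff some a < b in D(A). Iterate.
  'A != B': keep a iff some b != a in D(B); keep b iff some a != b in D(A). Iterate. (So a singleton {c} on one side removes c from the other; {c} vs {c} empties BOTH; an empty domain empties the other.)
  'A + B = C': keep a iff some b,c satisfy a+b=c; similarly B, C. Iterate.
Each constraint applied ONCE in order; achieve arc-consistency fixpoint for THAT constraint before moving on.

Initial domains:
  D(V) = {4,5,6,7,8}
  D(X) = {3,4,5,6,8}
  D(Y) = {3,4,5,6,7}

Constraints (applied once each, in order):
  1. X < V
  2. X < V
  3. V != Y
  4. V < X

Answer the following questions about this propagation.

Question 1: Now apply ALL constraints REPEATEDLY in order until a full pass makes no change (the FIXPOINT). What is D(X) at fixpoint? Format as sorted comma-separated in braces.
pass 0 (initial): D(X)={3,4,5,6,8}
pass 1: V {4,5,6,7,8}->{4,5}; X {3,4,5,6,8}->{5,6}
pass 2: V {4,5}->{}; X {5,6}->{}; Y {3,4,5,6,7}->{}
pass 3: no change
Fixpoint after 3 passes: D(X) = {}

Answer: {}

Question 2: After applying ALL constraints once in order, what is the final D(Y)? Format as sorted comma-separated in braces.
Answer: {3,4,5,6,7}

Derivation:
Constraint 1 (X < V) on D(X)={3,4,5,6,8} D(V)={4,5,6,7,8}: X {3,4,5,6,8}->{3,4,5,6}
Constraint 2 (X < V) on D(X)={3,4,5,6} D(V)={4,5,6,7,8}: no change
Constraint 3 (V != Y) on D(V)={4,5,6,7,8} D(Y)={3,4,5,6,7}: no change
Constraint 4 (V < X) on D(V)={4,5,6,7,8} D(X)={3,4,5,6}: V {4,5,6,7,8}->{4,5}; X {3,4,5,6}->{5,6}
So after all 4 constraints: D(Y) = {3,4,5,6,7}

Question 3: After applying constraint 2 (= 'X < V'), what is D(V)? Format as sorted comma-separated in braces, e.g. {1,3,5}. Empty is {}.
Answer: {4,5,6,7,8}

Derivation:
Constraint 1 (X < V) on D(X)={3,4,5,6,8} D(V)={4,5,6,7,8}: X {3,4,5,6,8}->{3,4,5,6}
Constraint 2 (X < V) on D(X)={3,4,5,6} D(V)={4,5,6,7,8}: no change
So after constraint 2: D(V) = {4,5,6,7,8}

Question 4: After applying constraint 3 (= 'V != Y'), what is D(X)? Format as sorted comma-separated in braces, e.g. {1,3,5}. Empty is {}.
Answer: {3,4,5,6}

Derivation:
Constraint 1 (X < V) on D(X)={3,4,5,6,8} D(V)={4,5,6,7,8}: X {3,4,5,6,8}->{3,4,5,6}
Constraint 2 (X < V) on D(X)={3,4,5,6} D(V)={4,5,6,7,8}: no change
Constraint 3 (V != Y) on D(V)={4,5,6,7,8} D(Y)={3,4,5,6,7}: no change
So after constraint 3: D(X) = {3,4,5,6}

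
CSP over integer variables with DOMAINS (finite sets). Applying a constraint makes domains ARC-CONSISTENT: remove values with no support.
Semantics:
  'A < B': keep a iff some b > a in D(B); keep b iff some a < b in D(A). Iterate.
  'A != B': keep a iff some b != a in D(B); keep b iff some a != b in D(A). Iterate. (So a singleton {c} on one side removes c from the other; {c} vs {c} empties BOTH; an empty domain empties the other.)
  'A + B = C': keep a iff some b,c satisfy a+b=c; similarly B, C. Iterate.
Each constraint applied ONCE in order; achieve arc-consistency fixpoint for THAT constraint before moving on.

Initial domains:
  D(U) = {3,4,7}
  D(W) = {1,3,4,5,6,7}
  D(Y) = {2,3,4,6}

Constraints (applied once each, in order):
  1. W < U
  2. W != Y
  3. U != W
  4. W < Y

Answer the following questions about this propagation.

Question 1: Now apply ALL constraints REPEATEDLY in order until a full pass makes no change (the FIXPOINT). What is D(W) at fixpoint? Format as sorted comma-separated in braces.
pass 0 (initial): D(W)={1,3,4,5,6,7}
pass 1: W {1,3,4,5,6,7}->{1,3,4,5}
pass 2: no change
Fixpoint after 2 passes: D(W) = {1,3,4,5}

Answer: {1,3,4,5}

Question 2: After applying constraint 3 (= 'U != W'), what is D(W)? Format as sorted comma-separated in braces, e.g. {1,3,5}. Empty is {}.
Constraint 1 (W < U) on D(W)={1,3,4,5,6,7} D(U)={3,4,7}: W {1,3,4,5,6,7}->{1,3,4,5,6}
Constraint 2 (W != Y) on D(W)={1,3,4,5,6} D(Y)={2,3,4,6}: no change
Constraint 3 (U != W) on D(U)={3,4,7} D(W)={1,3,4,5,6}: no change
So after constraint 3: D(W) = {1,3,4,5,6}

Answer: {1,3,4,5,6}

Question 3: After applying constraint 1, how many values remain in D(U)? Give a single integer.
Constraint 1 (W < U) on D(W)={1,3,4,5,6,7} D(U)={3,4,7}: W {1,3,4,5,6,7}->{1,3,4,5,6}
So after constraint 1: D(U)={3,4,7}, size = 3

Answer: 3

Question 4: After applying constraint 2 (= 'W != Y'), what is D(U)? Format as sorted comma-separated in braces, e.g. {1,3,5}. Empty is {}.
Answer: {3,4,7}

Derivation:
Constraint 1 (W < U) on D(W)={1,3,4,5,6,7} D(U)={3,4,7}: W {1,3,4,5,6,7}->{1,3,4,5,6}
Constraint 2 (W != Y) on D(W)={1,3,4,5,6} D(Y)={2,3,4,6}: no change
So after constraint 2: D(U) = {3,4,7}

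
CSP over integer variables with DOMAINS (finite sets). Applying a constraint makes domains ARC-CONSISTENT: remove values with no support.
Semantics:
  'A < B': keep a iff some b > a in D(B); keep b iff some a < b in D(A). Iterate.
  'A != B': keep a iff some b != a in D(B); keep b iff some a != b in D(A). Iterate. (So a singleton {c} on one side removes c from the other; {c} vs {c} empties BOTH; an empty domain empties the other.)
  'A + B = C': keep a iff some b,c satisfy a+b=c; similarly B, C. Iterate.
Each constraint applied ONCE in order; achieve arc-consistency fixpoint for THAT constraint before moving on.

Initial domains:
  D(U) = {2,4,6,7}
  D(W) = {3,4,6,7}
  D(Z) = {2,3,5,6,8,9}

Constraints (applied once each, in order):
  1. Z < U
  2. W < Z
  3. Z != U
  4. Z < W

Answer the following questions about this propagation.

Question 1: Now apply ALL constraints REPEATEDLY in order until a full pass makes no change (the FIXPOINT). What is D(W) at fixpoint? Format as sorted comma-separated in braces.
pass 0 (initial): D(W)={3,4,6,7}
pass 1: U {2,4,6,7}->{4,6,7}; W {3,4,6,7}->{}; Z {2,3,5,6,8,9}->{}
pass 2: U {4,6,7}->{}
pass 3: no change
Fixpoint after 3 passes: D(W) = {}

Answer: {}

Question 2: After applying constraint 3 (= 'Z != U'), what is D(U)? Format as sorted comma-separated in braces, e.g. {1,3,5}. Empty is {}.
Constraint 1 (Z < U) on D(Z)={2,3,5,6,8,9} D(U)={2,4,6,7}: Z {2,3,5,6,8,9}->{2,3,5,6}; U {2,4,6,7}->{4,6,7}
Constraint 2 (W < Z) on D(W)={3,4,6,7} D(Z)={2,3,5,6}: W {3,4,6,7}->{3,4}; Z {2,3,5,6}->{5,6}
Constraint 3 (Z != U) on D(Z)={5,6} D(U)={4,6,7}: no change
So after constraint 3: D(U) = {4,6,7}

Answer: {4,6,7}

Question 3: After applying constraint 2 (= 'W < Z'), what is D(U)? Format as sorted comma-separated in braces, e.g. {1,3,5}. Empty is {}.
Constraint 1 (Z < U) on D(Z)={2,3,5,6,8,9} D(U)={2,4,6,7}: Z {2,3,5,6,8,9}->{2,3,5,6}; U {2,4,6,7}->{4,6,7}
Constraint 2 (W < Z) on D(W)={3,4,6,7} D(Z)={2,3,5,6}: W {3,4,6,7}->{3,4}; Z {2,3,5,6}->{5,6}
So after constraint 2: D(U) = {4,6,7}

Answer: {4,6,7}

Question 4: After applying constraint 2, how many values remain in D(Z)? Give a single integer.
Constraint 1 (Z < U) on D(Z)={2,3,5,6,8,9} D(U)={2,4,6,7}: Z {2,3,5,6,8,9}->{2,3,5,6}; U {2,4,6,7}->{4,6,7}
Constraint 2 (W < Z) on D(W)={3,4,6,7} D(Z)={2,3,5,6}: W {3,4,6,7}->{3,4}; Z {2,3,5,6}->{5,6}
So after constraint 2: D(Z)={5,6}, size = 2

Answer: 2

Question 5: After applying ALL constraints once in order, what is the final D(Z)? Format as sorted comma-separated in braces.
Answer: {}

Derivation:
Constraint 1 (Z < U) on D(Z)={2,3,5,6,8,9} D(U)={2,4,6,7}: Z {2,3,5,6,8,9}->{2,3,5,6}; U {2,4,6,7}->{4,6,7}
Constraint 2 (W < Z) on D(W)={3,4,6,7} D(Z)={2,3,5,6}: W {3,4,6,7}->{3,4}; Z {2,3,5,6}->{5,6}
Constraint 3 (Z != U) on D(Z)={5,6} D(U)={4,6,7}: no change
Constraint 4 (Z < W) on D(Z)={5,6} D(W)={3,4}: Z {5,6}->{}; W {3,4}->{}
So after all 4 constraints: D(Z) = {}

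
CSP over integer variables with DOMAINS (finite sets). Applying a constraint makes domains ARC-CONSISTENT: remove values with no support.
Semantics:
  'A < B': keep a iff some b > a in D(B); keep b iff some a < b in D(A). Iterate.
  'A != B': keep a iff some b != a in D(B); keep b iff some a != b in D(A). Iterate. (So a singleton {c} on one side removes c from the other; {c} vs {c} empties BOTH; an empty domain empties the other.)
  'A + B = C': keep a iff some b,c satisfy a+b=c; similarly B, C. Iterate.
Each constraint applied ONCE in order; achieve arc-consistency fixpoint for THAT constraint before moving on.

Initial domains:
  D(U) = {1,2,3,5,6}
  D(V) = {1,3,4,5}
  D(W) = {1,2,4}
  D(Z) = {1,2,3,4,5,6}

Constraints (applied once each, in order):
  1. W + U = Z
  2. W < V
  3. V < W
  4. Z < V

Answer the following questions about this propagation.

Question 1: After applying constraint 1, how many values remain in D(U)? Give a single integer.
Constraint 1 (W + U = Z) on D(W)={1,2,4} D(U)={1,2,3,5,6} D(Z)={1,2,3,4,5,6}: U {1,2,3,5,6}->{1,2,3,5}; Z {1,2,3,4,5,6}->{2,3,4,5,6}
So after constraint 1: D(U)={1,2,3,5}, size = 4

Answer: 4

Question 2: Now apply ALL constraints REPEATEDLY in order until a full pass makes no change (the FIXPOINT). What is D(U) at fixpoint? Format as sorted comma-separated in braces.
pass 0 (initial): D(U)={1,2,3,5,6}
pass 1: U {1,2,3,5,6}->{1,2,3,5}; V {1,3,4,5}->{3}; W {1,2,4}->{4}; Z {1,2,3,4,5,6}->{2}
pass 2: U {1,2,3,5}->{}; V {3}->{}; W {4}->{}; Z {2}->{}
pass 3: no change
Fixpoint after 3 passes: D(U) = {}

Answer: {}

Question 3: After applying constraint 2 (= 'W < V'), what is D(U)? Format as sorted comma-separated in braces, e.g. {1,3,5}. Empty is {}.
Constraint 1 (W + U = Z) on D(W)={1,2,4} D(U)={1,2,3,5,6} D(Z)={1,2,3,4,5,6}: U {1,2,3,5,6}->{1,2,3,5}; Z {1,2,3,4,5,6}->{2,3,4,5,6}
Constraint 2 (W < V) on D(W)={1,2,4} D(V)={1,3,4,5}: V {1,3,4,5}->{3,4,5}
So after constraint 2: D(U) = {1,2,3,5}

Answer: {1,2,3,5}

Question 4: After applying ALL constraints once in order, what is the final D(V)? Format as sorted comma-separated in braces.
Constraint 1 (W + U = Z) on D(W)={1,2,4} D(U)={1,2,3,5,6} D(Z)={1,2,3,4,5,6}: U {1,2,3,5,6}->{1,2,3,5}; Z {1,2,3,4,5,6}->{2,3,4,5,6}
Constraint 2 (W < V) on D(W)={1,2,4} D(V)={1,3,4,5}: V {1,3,4,5}->{3,4,5}
Constraint 3 (V < W) on D(V)={3,4,5} D(W)={1,2,4}: V {3,4,5}->{3}; W {1,2,4}->{4}
Constraint 4 (Z < V) on D(Z)={2,3,4,5,6} D(V)={3}: Z {2,3,4,5,6}->{2}
So after all 4 constraints: D(V) = {3}

Answer: {3}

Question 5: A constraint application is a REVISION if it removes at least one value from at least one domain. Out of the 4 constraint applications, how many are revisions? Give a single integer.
Constraint 1 (W + U = Z) on D(W)={1,2,4} D(U)={1,2,3,5,6} D(Z)={1,2,3,4,5,6}: U {1,2,3,5,6}->{1,2,3,5}; Z {1,2,3,4,5,6}->{2,3,4,5,6} => REVISION
Constraint 2 (W < V) on D(W)={1,2,4} D(V)={1,3,4,5}: V {1,3,4,5}->{3,4,5} => REVISION
Constraint 3 (V < W) on D(V)={3,4,5} D(W)={1,2,4}: V {3,4,5}->{3}; W {1,2,4}->{4} => REVISION
Constraint 4 (Z < V) on D(Z)={2,3,4,5,6} D(V)={3}: Z {2,3,4,5,6}->{2} => REVISION
Total revisions = 4

Answer: 4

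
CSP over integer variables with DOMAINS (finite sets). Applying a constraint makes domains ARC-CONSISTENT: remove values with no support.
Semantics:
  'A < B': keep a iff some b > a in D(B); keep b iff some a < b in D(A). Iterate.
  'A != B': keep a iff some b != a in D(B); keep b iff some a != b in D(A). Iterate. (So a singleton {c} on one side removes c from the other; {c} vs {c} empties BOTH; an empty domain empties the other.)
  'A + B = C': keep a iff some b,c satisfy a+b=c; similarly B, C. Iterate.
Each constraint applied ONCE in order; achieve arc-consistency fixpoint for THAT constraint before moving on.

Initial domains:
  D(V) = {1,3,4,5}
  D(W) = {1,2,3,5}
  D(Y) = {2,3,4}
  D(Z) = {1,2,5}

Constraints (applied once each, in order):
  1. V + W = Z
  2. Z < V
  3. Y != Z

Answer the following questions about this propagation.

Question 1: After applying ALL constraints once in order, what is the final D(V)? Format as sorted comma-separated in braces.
Answer: {3,4}

Derivation:
Constraint 1 (V + W = Z) on D(V)={1,3,4,5} D(W)={1,2,3,5} D(Z)={1,2,5}: V {1,3,4,5}->{1,3,4}; W {1,2,3,5}->{1,2}; Z {1,2,5}->{2,5}
Constraint 2 (Z < V) on D(Z)={2,5} D(V)={1,3,4}: Z {2,5}->{2}; V {1,3,4}->{3,4}
Constraint 3 (Y != Z) on D(Y)={2,3,4} D(Z)={2}: Y {2,3,4}->{3,4}
So after all 3 constraints: D(V) = {3,4}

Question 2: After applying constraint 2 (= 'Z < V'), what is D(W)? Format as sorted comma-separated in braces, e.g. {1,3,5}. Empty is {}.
Answer: {1,2}

Derivation:
Constraint 1 (V + W = Z) on D(V)={1,3,4,5} D(W)={1,2,3,5} D(Z)={1,2,5}: V {1,3,4,5}->{1,3,4}; W {1,2,3,5}->{1,2}; Z {1,2,5}->{2,5}
Constraint 2 (Z < V) on D(Z)={2,5} D(V)={1,3,4}: Z {2,5}->{2}; V {1,3,4}->{3,4}
So after constraint 2: D(W) = {1,2}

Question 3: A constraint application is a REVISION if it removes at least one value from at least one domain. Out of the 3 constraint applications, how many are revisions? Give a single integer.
Constraint 1 (V + W = Z) on D(V)={1,3,4,5} D(W)={1,2,3,5} D(Z)={1,2,5}: V {1,3,4,5}->{1,3,4}; W {1,2,3,5}->{1,2}; Z {1,2,5}->{2,5} => REVISION
Constraint 2 (Z < V) on D(Z)={2,5} D(V)={1,3,4}: Z {2,5}->{2}; V {1,3,4}->{3,4} => REVISION
Constraint 3 (Y != Z) on D(Y)={2,3,4} D(Z)={2}: Y {2,3,4}->{3,4} => REVISION
Total revisions = 3

Answer: 3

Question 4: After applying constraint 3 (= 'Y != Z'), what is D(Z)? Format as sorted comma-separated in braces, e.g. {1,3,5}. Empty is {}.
Answer: {2}

Derivation:
Constraint 1 (V + W = Z) on D(V)={1,3,4,5} D(W)={1,2,3,5} D(Z)={1,2,5}: V {1,3,4,5}->{1,3,4}; W {1,2,3,5}->{1,2}; Z {1,2,5}->{2,5}
Constraint 2 (Z < V) on D(Z)={2,5} D(V)={1,3,4}: Z {2,5}->{2}; V {1,3,4}->{3,4}
Constraint 3 (Y != Z) on D(Y)={2,3,4} D(Z)={2}: Y {2,3,4}->{3,4}
So after constraint 3: D(Z) = {2}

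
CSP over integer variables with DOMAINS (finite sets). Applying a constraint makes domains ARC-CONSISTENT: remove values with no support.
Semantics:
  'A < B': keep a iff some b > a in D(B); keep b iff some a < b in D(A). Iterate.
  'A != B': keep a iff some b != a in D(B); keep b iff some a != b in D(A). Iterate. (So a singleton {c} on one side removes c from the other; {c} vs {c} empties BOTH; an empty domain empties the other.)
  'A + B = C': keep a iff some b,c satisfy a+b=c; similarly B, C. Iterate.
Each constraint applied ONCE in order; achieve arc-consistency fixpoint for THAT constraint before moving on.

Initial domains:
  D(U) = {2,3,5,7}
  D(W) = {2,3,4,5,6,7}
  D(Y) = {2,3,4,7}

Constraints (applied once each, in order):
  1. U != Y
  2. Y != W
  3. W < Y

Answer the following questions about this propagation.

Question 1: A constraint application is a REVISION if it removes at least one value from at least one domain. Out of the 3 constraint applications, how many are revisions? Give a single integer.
Constraint 1 (U != Y) on D(U)={2,3,5,7} D(Y)={2,3,4,7}: no change => not a revision
Constraint 2 (Y != W) on D(Y)={2,3,4,7} D(W)={2,3,4,5,6,7}: no change => not a revision
Constraint 3 (W < Y) on D(W)={2,3,4,5,6,7} D(Y)={2,3,4,7}: W {2,3,4,5,6,7}->{2,3,4,5,6}; Y {2,3,4,7}->{3,4,7} => REVISION
Total revisions = 1

Answer: 1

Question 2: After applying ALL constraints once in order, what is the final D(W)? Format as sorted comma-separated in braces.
Constraint 1 (U != Y) on D(U)={2,3,5,7} D(Y)={2,3,4,7}: no change
Constraint 2 (Y != W) on D(Y)={2,3,4,7} D(W)={2,3,4,5,6,7}: no change
Constraint 3 (W < Y) on D(W)={2,3,4,5,6,7} D(Y)={2,3,4,7}: W {2,3,4,5,6,7}->{2,3,4,5,6}; Y {2,3,4,7}->{3,4,7}
So after all 3 constraints: D(W) = {2,3,4,5,6}

Answer: {2,3,4,5,6}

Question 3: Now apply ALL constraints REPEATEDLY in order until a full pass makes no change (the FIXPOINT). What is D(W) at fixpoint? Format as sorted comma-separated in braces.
Answer: {2,3,4,5,6}

Derivation:
pass 0 (initial): D(W)={2,3,4,5,6,7}
pass 1: W {2,3,4,5,6,7}->{2,3,4,5,6}; Y {2,3,4,7}->{3,4,7}
pass 2: no change
Fixpoint after 2 passes: D(W) = {2,3,4,5,6}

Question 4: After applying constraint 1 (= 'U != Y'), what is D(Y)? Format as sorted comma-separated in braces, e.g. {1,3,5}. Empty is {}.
Constraint 1 (U != Y) on D(U)={2,3,5,7} D(Y)={2,3,4,7}: no change
So after constraint 1: D(Y) = {2,3,4,7}

Answer: {2,3,4,7}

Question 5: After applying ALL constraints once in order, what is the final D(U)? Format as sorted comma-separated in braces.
Answer: {2,3,5,7}

Derivation:
Constraint 1 (U != Y) on D(U)={2,3,5,7} D(Y)={2,3,4,7}: no change
Constraint 2 (Y != W) on D(Y)={2,3,4,7} D(W)={2,3,4,5,6,7}: no change
Constraint 3 (W < Y) on D(W)={2,3,4,5,6,7} D(Y)={2,3,4,7}: W {2,3,4,5,6,7}->{2,3,4,5,6}; Y {2,3,4,7}->{3,4,7}
So after all 3 constraints: D(U) = {2,3,5,7}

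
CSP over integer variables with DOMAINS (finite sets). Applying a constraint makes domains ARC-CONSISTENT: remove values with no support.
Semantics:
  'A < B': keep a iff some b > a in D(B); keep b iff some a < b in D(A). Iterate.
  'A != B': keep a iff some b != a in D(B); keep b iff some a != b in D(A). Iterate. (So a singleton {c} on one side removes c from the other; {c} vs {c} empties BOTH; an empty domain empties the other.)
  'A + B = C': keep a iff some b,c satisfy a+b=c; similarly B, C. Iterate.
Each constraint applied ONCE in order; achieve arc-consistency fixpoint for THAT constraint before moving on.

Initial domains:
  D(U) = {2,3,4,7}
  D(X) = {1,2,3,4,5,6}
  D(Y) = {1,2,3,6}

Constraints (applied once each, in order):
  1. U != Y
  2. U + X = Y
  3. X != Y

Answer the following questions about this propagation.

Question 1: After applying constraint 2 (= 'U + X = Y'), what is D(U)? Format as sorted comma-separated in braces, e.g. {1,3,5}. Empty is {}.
Answer: {2,3,4}

Derivation:
Constraint 1 (U != Y) on D(U)={2,3,4,7} D(Y)={1,2,3,6}: no change
Constraint 2 (U + X = Y) on D(U)={2,3,4,7} D(X)={1,2,3,4,5,6} D(Y)={1,2,3,6}: U {2,3,4,7}->{2,3,4}; X {1,2,3,4,5,6}->{1,2,3,4}; Y {1,2,3,6}->{3,6}
So after constraint 2: D(U) = {2,3,4}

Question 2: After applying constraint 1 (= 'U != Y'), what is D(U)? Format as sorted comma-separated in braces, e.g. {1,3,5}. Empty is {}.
Constraint 1 (U != Y) on D(U)={2,3,4,7} D(Y)={1,2,3,6}: no change
So after constraint 1: D(U) = {2,3,4,7}

Answer: {2,3,4,7}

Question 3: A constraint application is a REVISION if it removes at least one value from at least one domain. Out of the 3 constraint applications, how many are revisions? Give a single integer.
Answer: 1

Derivation:
Constraint 1 (U != Y) on D(U)={2,3,4,7} D(Y)={1,2,3,6}: no change => not a revision
Constraint 2 (U + X = Y) on D(U)={2,3,4,7} D(X)={1,2,3,4,5,6} D(Y)={1,2,3,6}: U {2,3,4,7}->{2,3,4}; X {1,2,3,4,5,6}->{1,2,3,4}; Y {1,2,3,6}->{3,6} => REVISION
Constraint 3 (X != Y) on D(X)={1,2,3,4} D(Y)={3,6}: no change => not a revision
Total revisions = 1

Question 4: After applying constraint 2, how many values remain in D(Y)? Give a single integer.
Constraint 1 (U != Y) on D(U)={2,3,4,7} D(Y)={1,2,3,6}: no change
Constraint 2 (U + X = Y) on D(U)={2,3,4,7} D(X)={1,2,3,4,5,6} D(Y)={1,2,3,6}: U {2,3,4,7}->{2,3,4}; X {1,2,3,4,5,6}->{1,2,3,4}; Y {1,2,3,6}->{3,6}
So after constraint 2: D(Y)={3,6}, size = 2

Answer: 2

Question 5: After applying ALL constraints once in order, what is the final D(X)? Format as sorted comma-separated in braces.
Answer: {1,2,3,4}

Derivation:
Constraint 1 (U != Y) on D(U)={2,3,4,7} D(Y)={1,2,3,6}: no change
Constraint 2 (U + X = Y) on D(U)={2,3,4,7} D(X)={1,2,3,4,5,6} D(Y)={1,2,3,6}: U {2,3,4,7}->{2,3,4}; X {1,2,3,4,5,6}->{1,2,3,4}; Y {1,2,3,6}->{3,6}
Constraint 3 (X != Y) on D(X)={1,2,3,4} D(Y)={3,6}: no change
So after all 3 constraints: D(X) = {1,2,3,4}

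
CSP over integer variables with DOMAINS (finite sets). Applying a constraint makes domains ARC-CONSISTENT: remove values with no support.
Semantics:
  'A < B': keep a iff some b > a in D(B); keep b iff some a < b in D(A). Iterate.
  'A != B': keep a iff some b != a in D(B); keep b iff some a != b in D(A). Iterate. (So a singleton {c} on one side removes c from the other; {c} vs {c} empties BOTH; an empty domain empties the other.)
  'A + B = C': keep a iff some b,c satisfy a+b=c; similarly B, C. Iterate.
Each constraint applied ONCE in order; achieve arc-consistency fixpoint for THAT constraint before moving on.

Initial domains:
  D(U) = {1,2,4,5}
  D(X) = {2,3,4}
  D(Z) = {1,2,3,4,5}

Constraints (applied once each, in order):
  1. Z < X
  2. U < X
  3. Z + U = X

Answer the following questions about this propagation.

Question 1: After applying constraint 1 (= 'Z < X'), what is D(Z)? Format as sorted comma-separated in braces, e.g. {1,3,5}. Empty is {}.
Constraint 1 (Z < X) on D(Z)={1,2,3,4,5} D(X)={2,3,4}: Z {1,2,3,4,5}->{1,2,3}
So after constraint 1: D(Z) = {1,2,3}

Answer: {1,2,3}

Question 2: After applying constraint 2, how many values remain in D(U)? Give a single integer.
Constraint 1 (Z < X) on D(Z)={1,2,3,4,5} D(X)={2,3,4}: Z {1,2,3,4,5}->{1,2,3}
Constraint 2 (U < X) on D(U)={1,2,4,5} D(X)={2,3,4}: U {1,2,4,5}->{1,2}
So after constraint 2: D(U)={1,2}, size = 2

Answer: 2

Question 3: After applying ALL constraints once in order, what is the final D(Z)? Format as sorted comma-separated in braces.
Answer: {1,2,3}

Derivation:
Constraint 1 (Z < X) on D(Z)={1,2,3,4,5} D(X)={2,3,4}: Z {1,2,3,4,5}->{1,2,3}
Constraint 2 (U < X) on D(U)={1,2,4,5} D(X)={2,3,4}: U {1,2,4,5}->{1,2}
Constraint 3 (Z + U = X) on D(Z)={1,2,3} D(U)={1,2} D(X)={2,3,4}: no change
So after all 3 constraints: D(Z) = {1,2,3}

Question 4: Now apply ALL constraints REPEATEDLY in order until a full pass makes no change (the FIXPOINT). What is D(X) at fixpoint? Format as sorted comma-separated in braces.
pass 0 (initial): D(X)={2,3,4}
pass 1: U {1,2,4,5}->{1,2}; Z {1,2,3,4,5}->{1,2,3}
pass 2: no change
Fixpoint after 2 passes: D(X) = {2,3,4}

Answer: {2,3,4}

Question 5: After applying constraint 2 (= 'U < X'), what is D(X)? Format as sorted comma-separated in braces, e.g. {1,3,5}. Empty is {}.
Answer: {2,3,4}

Derivation:
Constraint 1 (Z < X) on D(Z)={1,2,3,4,5} D(X)={2,3,4}: Z {1,2,3,4,5}->{1,2,3}
Constraint 2 (U < X) on D(U)={1,2,4,5} D(X)={2,3,4}: U {1,2,4,5}->{1,2}
So after constraint 2: D(X) = {2,3,4}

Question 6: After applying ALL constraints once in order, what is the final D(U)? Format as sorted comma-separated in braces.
Constraint 1 (Z < X) on D(Z)={1,2,3,4,5} D(X)={2,3,4}: Z {1,2,3,4,5}->{1,2,3}
Constraint 2 (U < X) on D(U)={1,2,4,5} D(X)={2,3,4}: U {1,2,4,5}->{1,2}
Constraint 3 (Z + U = X) on D(Z)={1,2,3} D(U)={1,2} D(X)={2,3,4}: no change
So after all 3 constraints: D(U) = {1,2}

Answer: {1,2}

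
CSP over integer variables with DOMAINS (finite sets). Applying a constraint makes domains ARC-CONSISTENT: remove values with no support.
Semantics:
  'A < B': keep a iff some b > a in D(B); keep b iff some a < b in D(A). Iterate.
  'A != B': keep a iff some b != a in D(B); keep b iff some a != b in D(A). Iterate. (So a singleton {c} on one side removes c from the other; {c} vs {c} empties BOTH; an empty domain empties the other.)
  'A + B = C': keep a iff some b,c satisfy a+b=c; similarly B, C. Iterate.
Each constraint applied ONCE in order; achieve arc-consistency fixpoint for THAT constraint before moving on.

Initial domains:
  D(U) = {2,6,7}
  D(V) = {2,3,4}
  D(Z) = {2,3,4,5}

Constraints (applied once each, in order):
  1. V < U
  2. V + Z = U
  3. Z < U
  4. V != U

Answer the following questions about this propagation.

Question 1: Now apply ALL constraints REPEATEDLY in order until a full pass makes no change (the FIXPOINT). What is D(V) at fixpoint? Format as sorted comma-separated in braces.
Answer: {2,3,4}

Derivation:
pass 0 (initial): D(V)={2,3,4}
pass 1: U {2,6,7}->{6,7}
pass 2: no change
Fixpoint after 2 passes: D(V) = {2,3,4}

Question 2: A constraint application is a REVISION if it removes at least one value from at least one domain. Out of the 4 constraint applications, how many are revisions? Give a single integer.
Constraint 1 (V < U) on D(V)={2,3,4} D(U)={2,6,7}: U {2,6,7}->{6,7} => REVISION
Constraint 2 (V + Z = U) on D(V)={2,3,4} D(Z)={2,3,4,5} D(U)={6,7}: no change => not a revision
Constraint 3 (Z < U) on D(Z)={2,3,4,5} D(U)={6,7}: no change => not a revision
Constraint 4 (V != U) on D(V)={2,3,4} D(U)={6,7}: no change => not a revision
Total revisions = 1

Answer: 1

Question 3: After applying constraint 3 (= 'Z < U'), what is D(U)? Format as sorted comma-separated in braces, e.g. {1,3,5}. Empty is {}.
Answer: {6,7}

Derivation:
Constraint 1 (V < U) on D(V)={2,3,4} D(U)={2,6,7}: U {2,6,7}->{6,7}
Constraint 2 (V + Z = U) on D(V)={2,3,4} D(Z)={2,3,4,5} D(U)={6,7}: no change
Constraint 3 (Z < U) on D(Z)={2,3,4,5} D(U)={6,7}: no change
So after constraint 3: D(U) = {6,7}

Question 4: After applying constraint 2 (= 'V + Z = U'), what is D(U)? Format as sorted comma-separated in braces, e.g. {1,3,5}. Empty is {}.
Constraint 1 (V < U) on D(V)={2,3,4} D(U)={2,6,7}: U {2,6,7}->{6,7}
Constraint 2 (V + Z = U) on D(V)={2,3,4} D(Z)={2,3,4,5} D(U)={6,7}: no change
So after constraint 2: D(U) = {6,7}

Answer: {6,7}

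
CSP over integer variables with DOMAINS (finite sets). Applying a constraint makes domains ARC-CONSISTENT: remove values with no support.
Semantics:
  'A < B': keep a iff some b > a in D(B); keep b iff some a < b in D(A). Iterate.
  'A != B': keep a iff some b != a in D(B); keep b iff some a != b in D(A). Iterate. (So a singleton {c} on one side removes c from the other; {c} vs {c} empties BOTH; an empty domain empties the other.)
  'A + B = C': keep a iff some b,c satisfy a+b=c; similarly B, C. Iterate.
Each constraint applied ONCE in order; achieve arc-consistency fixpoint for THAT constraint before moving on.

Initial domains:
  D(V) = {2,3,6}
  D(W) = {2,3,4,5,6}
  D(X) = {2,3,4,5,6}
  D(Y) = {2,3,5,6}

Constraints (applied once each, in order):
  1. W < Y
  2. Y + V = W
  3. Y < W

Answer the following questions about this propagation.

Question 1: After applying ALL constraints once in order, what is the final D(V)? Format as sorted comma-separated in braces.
Answer: {2}

Derivation:
Constraint 1 (W < Y) on D(W)={2,3,4,5,6} D(Y)={2,3,5,6}: W {2,3,4,5,6}->{2,3,4,5}; Y {2,3,5,6}->{3,5,6}
Constraint 2 (Y + V = W) on D(Y)={3,5,6} D(V)={2,3,6} D(W)={2,3,4,5}: Y {3,5,6}->{3}; V {2,3,6}->{2}; W {2,3,4,5}->{5}
Constraint 3 (Y < W) on D(Y)={3} D(W)={5}: no change
So after all 3 constraints: D(V) = {2}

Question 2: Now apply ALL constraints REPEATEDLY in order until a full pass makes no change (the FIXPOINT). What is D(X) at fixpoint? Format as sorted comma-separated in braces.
Answer: {2,3,4,5,6}

Derivation:
pass 0 (initial): D(X)={2,3,4,5,6}
pass 1: V {2,3,6}->{2}; W {2,3,4,5,6}->{5}; Y {2,3,5,6}->{3}
pass 2: V {2}->{}; W {5}->{}; Y {3}->{}
pass 3: no change
Fixpoint after 3 passes: D(X) = {2,3,4,5,6}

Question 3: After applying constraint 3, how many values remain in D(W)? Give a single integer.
Answer: 1

Derivation:
Constraint 1 (W < Y) on D(W)={2,3,4,5,6} D(Y)={2,3,5,6}: W {2,3,4,5,6}->{2,3,4,5}; Y {2,3,5,6}->{3,5,6}
Constraint 2 (Y + V = W) on D(Y)={3,5,6} D(V)={2,3,6} D(W)={2,3,4,5}: Y {3,5,6}->{3}; V {2,3,6}->{2}; W {2,3,4,5}->{5}
Constraint 3 (Y < W) on D(Y)={3} D(W)={5}: no change
So after constraint 3: D(W)={5}, size = 1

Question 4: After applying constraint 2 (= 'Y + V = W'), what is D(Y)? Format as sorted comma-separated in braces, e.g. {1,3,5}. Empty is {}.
Answer: {3}

Derivation:
Constraint 1 (W < Y) on D(W)={2,3,4,5,6} D(Y)={2,3,5,6}: W {2,3,4,5,6}->{2,3,4,5}; Y {2,3,5,6}->{3,5,6}
Constraint 2 (Y + V = W) on D(Y)={3,5,6} D(V)={2,3,6} D(W)={2,3,4,5}: Y {3,5,6}->{3}; V {2,3,6}->{2}; W {2,3,4,5}->{5}
So after constraint 2: D(Y) = {3}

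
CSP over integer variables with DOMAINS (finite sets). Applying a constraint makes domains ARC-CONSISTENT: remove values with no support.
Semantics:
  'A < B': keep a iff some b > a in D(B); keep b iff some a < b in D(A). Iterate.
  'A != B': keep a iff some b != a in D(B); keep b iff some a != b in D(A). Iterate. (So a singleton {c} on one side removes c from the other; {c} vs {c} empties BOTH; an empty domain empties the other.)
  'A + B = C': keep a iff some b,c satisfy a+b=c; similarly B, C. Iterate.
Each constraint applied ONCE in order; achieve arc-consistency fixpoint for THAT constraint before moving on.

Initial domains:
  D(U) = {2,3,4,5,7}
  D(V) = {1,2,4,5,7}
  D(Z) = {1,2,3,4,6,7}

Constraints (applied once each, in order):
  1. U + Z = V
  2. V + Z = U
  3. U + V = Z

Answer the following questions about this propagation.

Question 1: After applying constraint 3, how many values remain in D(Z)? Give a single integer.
Constraint 1 (U + Z = V) on D(U)={2,3,4,5,7} D(Z)={1,2,3,4,6,7} D(V)={1,2,4,5,7}: U {2,3,4,5,7}->{2,3,4,5}; Z {1,2,3,4,6,7}->{1,2,3,4}; V {1,2,4,5,7}->{4,5,7}
Constraint 2 (V + Z = U) on D(V)={4,5,7} D(Z)={1,2,3,4} D(U)={2,3,4,5}: V {4,5,7}->{4}; Z {1,2,3,4}->{1}; U {2,3,4,5}->{5}
Constraint 3 (U + V = Z) on D(U)={5} D(V)={4} D(Z)={1}: U {5}->{}; V {4}->{}; Z {1}->{}
So after constraint 3: D(Z)={}, size = 0

Answer: 0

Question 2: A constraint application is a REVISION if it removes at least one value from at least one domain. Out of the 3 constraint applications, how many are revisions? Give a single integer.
Constraint 1 (U + Z = V) on D(U)={2,3,4,5,7} D(Z)={1,2,3,4,6,7} D(V)={1,2,4,5,7}: U {2,3,4,5,7}->{2,3,4,5}; Z {1,2,3,4,6,7}->{1,2,3,4}; V {1,2,4,5,7}->{4,5,7} => REVISION
Constraint 2 (V + Z = U) on D(V)={4,5,7} D(Z)={1,2,3,4} D(U)={2,3,4,5}: V {4,5,7}->{4}; Z {1,2,3,4}->{1}; U {2,3,4,5}->{5} => REVISION
Constraint 3 (U + V = Z) on D(U)={5} D(V)={4} D(Z)={1}: U {5}->{}; V {4}->{}; Z {1}->{} => REVISION
Total revisions = 3

Answer: 3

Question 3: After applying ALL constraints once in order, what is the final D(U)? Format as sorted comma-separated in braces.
Answer: {}

Derivation:
Constraint 1 (U + Z = V) on D(U)={2,3,4,5,7} D(Z)={1,2,3,4,6,7} D(V)={1,2,4,5,7}: U {2,3,4,5,7}->{2,3,4,5}; Z {1,2,3,4,6,7}->{1,2,3,4}; V {1,2,4,5,7}->{4,5,7}
Constraint 2 (V + Z = U) on D(V)={4,5,7} D(Z)={1,2,3,4} D(U)={2,3,4,5}: V {4,5,7}->{4}; Z {1,2,3,4}->{1}; U {2,3,4,5}->{5}
Constraint 3 (U + V = Z) on D(U)={5} D(V)={4} D(Z)={1}: U {5}->{}; V {4}->{}; Z {1}->{}
So after all 3 constraints: D(U) = {}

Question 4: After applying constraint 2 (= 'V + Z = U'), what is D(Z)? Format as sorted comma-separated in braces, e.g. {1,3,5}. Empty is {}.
Answer: {1}

Derivation:
Constraint 1 (U + Z = V) on D(U)={2,3,4,5,7} D(Z)={1,2,3,4,6,7} D(V)={1,2,4,5,7}: U {2,3,4,5,7}->{2,3,4,5}; Z {1,2,3,4,6,7}->{1,2,3,4}; V {1,2,4,5,7}->{4,5,7}
Constraint 2 (V + Z = U) on D(V)={4,5,7} D(Z)={1,2,3,4} D(U)={2,3,4,5}: V {4,5,7}->{4}; Z {1,2,3,4}->{1}; U {2,3,4,5}->{5}
So after constraint 2: D(Z) = {1}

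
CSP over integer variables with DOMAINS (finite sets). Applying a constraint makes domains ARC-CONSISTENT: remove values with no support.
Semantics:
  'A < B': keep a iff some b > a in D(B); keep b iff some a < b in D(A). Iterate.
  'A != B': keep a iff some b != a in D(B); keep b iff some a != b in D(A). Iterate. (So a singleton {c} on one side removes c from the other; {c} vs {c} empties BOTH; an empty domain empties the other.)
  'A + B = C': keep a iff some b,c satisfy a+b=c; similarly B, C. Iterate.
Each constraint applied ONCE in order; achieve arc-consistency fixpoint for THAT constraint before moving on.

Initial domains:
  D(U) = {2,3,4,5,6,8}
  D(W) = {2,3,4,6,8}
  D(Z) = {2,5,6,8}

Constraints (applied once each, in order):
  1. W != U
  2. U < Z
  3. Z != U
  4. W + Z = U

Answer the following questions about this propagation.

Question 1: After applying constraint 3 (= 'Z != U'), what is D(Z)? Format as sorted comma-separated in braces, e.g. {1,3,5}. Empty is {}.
Answer: {5,6,8}

Derivation:
Constraint 1 (W != U) on D(W)={2,3,4,6,8} D(U)={2,3,4,5,6,8}: no change
Constraint 2 (U < Z) on D(U)={2,3,4,5,6,8} D(Z)={2,5,6,8}: U {2,3,4,5,6,8}->{2,3,4,5,6}; Z {2,5,6,8}->{5,6,8}
Constraint 3 (Z != U) on D(Z)={5,6,8} D(U)={2,3,4,5,6}: no change
So after constraint 3: D(Z) = {5,6,8}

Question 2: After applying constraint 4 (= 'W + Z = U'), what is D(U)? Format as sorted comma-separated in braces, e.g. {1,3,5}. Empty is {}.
Answer: {}

Derivation:
Constraint 1 (W != U) on D(W)={2,3,4,6,8} D(U)={2,3,4,5,6,8}: no change
Constraint 2 (U < Z) on D(U)={2,3,4,5,6,8} D(Z)={2,5,6,8}: U {2,3,4,5,6,8}->{2,3,4,5,6}; Z {2,5,6,8}->{5,6,8}
Constraint 3 (Z != U) on D(Z)={5,6,8} D(U)={2,3,4,5,6}: no change
Constraint 4 (W + Z = U) on D(W)={2,3,4,6,8} D(Z)={5,6,8} D(U)={2,3,4,5,6}: W {2,3,4,6,8}->{}; Z {5,6,8}->{}; U {2,3,4,5,6}->{}
So after constraint 4: D(U) = {}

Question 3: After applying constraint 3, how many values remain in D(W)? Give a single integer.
Answer: 5

Derivation:
Constraint 1 (W != U) on D(W)={2,3,4,6,8} D(U)={2,3,4,5,6,8}: no change
Constraint 2 (U < Z) on D(U)={2,3,4,5,6,8} D(Z)={2,5,6,8}: U {2,3,4,5,6,8}->{2,3,4,5,6}; Z {2,5,6,8}->{5,6,8}
Constraint 3 (Z != U) on D(Z)={5,6,8} D(U)={2,3,4,5,6}: no change
So after constraint 3: D(W)={2,3,4,6,8}, size = 5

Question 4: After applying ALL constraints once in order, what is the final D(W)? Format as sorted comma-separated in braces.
Constraint 1 (W != U) on D(W)={2,3,4,6,8} D(U)={2,3,4,5,6,8}: no change
Constraint 2 (U < Z) on D(U)={2,3,4,5,6,8} D(Z)={2,5,6,8}: U {2,3,4,5,6,8}->{2,3,4,5,6}; Z {2,5,6,8}->{5,6,8}
Constraint 3 (Z != U) on D(Z)={5,6,8} D(U)={2,3,4,5,6}: no change
Constraint 4 (W + Z = U) on D(W)={2,3,4,6,8} D(Z)={5,6,8} D(U)={2,3,4,5,6}: W {2,3,4,6,8}->{}; Z {5,6,8}->{}; U {2,3,4,5,6}->{}
So after all 4 constraints: D(W) = {}

Answer: {}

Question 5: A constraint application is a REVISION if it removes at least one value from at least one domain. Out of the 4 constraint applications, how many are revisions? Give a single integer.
Answer: 2

Derivation:
Constraint 1 (W != U) on D(W)={2,3,4,6,8} D(U)={2,3,4,5,6,8}: no change => not a revision
Constraint 2 (U < Z) on D(U)={2,3,4,5,6,8} D(Z)={2,5,6,8}: U {2,3,4,5,6,8}->{2,3,4,5,6}; Z {2,5,6,8}->{5,6,8} => REVISION
Constraint 3 (Z != U) on D(Z)={5,6,8} D(U)={2,3,4,5,6}: no change => not a revision
Constraint 4 (W + Z = U) on D(W)={2,3,4,6,8} D(Z)={5,6,8} D(U)={2,3,4,5,6}: W {2,3,4,6,8}->{}; Z {5,6,8}->{}; U {2,3,4,5,6}->{} => REVISION
Total revisions = 2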